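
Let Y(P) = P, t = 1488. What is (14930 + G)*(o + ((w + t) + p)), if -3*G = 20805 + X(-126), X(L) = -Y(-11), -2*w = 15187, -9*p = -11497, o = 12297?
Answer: 1611544267/27 ≈ 5.9687e+7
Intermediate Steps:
p = 11497/9 (p = -1/9*(-11497) = 11497/9 ≈ 1277.4)
w = -15187/2 (w = -1/2*15187 = -15187/2 ≈ -7593.5)
X(L) = 11 (X(L) = -1*(-11) = 11)
G = -20816/3 (G = -(20805 + 11)/3 = -1/3*20816 = -20816/3 ≈ -6938.7)
(14930 + G)*(o + ((w + t) + p)) = (14930 - 20816/3)*(12297 + ((-15187/2 + 1488) + 11497/9)) = 23974*(12297 + (-12211/2 + 11497/9))/3 = 23974*(12297 - 86905/18)/3 = (23974/3)*(134441/18) = 1611544267/27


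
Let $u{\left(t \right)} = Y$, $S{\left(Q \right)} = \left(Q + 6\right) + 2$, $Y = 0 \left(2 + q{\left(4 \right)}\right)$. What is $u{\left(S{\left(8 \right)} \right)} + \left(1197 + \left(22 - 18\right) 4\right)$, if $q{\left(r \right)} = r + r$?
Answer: $1213$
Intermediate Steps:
$q{\left(r \right)} = 2 r$
$Y = 0$ ($Y = 0 \left(2 + 2 \cdot 4\right) = 0 \left(2 + 8\right) = 0 \cdot 10 = 0$)
$S{\left(Q \right)} = 8 + Q$ ($S{\left(Q \right)} = \left(6 + Q\right) + 2 = 8 + Q$)
$u{\left(t \right)} = 0$
$u{\left(S{\left(8 \right)} \right)} + \left(1197 + \left(22 - 18\right) 4\right) = 0 + \left(1197 + \left(22 - 18\right) 4\right) = 0 + \left(1197 + 4 \cdot 4\right) = 0 + \left(1197 + 16\right) = 0 + 1213 = 1213$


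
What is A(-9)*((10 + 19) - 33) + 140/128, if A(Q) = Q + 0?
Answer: 1187/32 ≈ 37.094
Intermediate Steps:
A(Q) = Q
A(-9)*((10 + 19) - 33) + 140/128 = -9*((10 + 19) - 33) + 140/128 = -9*(29 - 33) + 140*(1/128) = -9*(-4) + 35/32 = 36 + 35/32 = 1187/32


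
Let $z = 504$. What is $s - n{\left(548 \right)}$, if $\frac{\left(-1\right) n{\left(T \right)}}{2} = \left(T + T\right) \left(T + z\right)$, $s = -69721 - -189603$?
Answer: $2425866$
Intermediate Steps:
$s = 119882$ ($s = -69721 + 189603 = 119882$)
$n{\left(T \right)} = - 4 T \left(504 + T\right)$ ($n{\left(T \right)} = - 2 \left(T + T\right) \left(T + 504\right) = - 2 \cdot 2 T \left(504 + T\right) = - 4 T \left(504 + T\right)$)
$s - n{\left(548 \right)} = 119882 - \left(-4\right) 548 \left(504 + 548\right) = 119882 - \left(-4\right) 548 \cdot 1052 = 119882 - -2305984 = 119882 + 2305984 = 2425866$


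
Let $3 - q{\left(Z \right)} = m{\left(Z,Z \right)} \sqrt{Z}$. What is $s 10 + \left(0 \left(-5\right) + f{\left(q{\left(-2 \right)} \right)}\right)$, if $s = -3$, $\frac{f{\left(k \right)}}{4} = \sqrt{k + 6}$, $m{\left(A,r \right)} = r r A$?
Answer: $-30 + 4 \sqrt{9 + 8 i \sqrt{2}} \approx -16.301 + 6.6072 i$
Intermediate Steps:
$m{\left(A,r \right)} = A r^{2}$ ($m{\left(A,r \right)} = r^{2} A = A r^{2}$)
$q{\left(Z \right)} = 3 - Z^{\frac{7}{2}}$ ($q{\left(Z \right)} = 3 - Z Z^{2} \sqrt{Z} = 3 - Z^{3} \sqrt{Z} = 3 - Z^{\frac{7}{2}}$)
$f{\left(k \right)} = 4 \sqrt{6 + k}$ ($f{\left(k \right)} = 4 \sqrt{k + 6} = 4 \sqrt{6 + k}$)
$s 10 + \left(0 \left(-5\right) + f{\left(q{\left(-2 \right)} \right)}\right) = \left(-3\right) 10 + \left(0 \left(-5\right) + 4 \sqrt{6 + \left(3 - \left(-2\right)^{\frac{7}{2}}\right)}\right) = -30 + \left(0 + 4 \sqrt{6 + \left(3 - - 8 i \sqrt{2}\right)}\right) = -30 + \left(0 + 4 \sqrt{6 + \left(3 + 8 i \sqrt{2}\right)}\right) = -30 + \left(0 + 4 \sqrt{9 + 8 i \sqrt{2}}\right) = -30 + 4 \sqrt{9 + 8 i \sqrt{2}}$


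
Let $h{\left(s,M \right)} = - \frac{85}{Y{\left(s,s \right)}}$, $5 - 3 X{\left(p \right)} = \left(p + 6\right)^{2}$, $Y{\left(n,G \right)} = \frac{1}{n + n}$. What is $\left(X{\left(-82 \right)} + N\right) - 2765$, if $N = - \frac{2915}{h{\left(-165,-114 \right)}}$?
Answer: $- \frac{797091}{170} \approx -4688.8$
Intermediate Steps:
$Y{\left(n,G \right)} = \frac{1}{2 n}$
$X{\left(p \right)} = \frac{5}{3} - \frac{\left(6 + p\right)^{2}}{3}$ ($X{\left(p \right)} = \frac{5}{3} - \frac{\left(p + 6\right)^{2}}{3} = \frac{5}{3} - \frac{\left(6 + p\right)^{2}}{3}$)
$h{\left(s,M \right)} = - 170 s$ ($h{\left(s,M \right)} = - \frac{85}{\frac{1}{2} \frac{1}{s}} = - 85 \cdot 2 s = - 170 s$)
$N = - \frac{53}{510}$ ($N = - \frac{2915}{\left(-170\right) \left(-165\right)} = - \frac{2915}{28050} = \left(-2915\right) \frac{1}{28050} = - \frac{53}{510} \approx -0.10392$)
$\left(X{\left(-82 \right)} + N\right) - 2765 = \left(\left(\frac{5}{3} - \frac{\left(6 - 82\right)^{2}}{3}\right) - \frac{53}{510}\right) - 2765 = \left(\left(\frac{5}{3} - \frac{\left(-76\right)^{2}}{3}\right) - \frac{53}{510}\right) - 2765 = \left(\left(\frac{5}{3} - \frac{5776}{3}\right) - \frac{53}{510}\right) - 2765 = \left(- \frac{5771}{3} - \frac{53}{510}\right) - 2765 = - \frac{327041}{170} - 2765 = - \frac{797091}{170}$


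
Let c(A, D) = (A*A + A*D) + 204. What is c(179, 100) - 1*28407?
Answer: 21738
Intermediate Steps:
c(A, D) = 204 + A**2 + A*D (c(A, D) = (A**2 + A*D) + 204 = 204 + A**2 + A*D)
c(179, 100) - 1*28407 = (204 + 179**2 + 179*100) - 1*28407 = (204 + 32041 + 17900) - 28407 = 50145 - 28407 = 21738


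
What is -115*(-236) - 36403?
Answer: -9263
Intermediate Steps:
-115*(-236) - 36403 = 27140 - 36403 = -9263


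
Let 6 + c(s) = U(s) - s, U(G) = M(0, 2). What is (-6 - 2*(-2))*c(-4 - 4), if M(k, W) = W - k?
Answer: -8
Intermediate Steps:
U(G) = 2 (U(G) = 2 - 1*0 = 2 + 0 = 2)
c(s) = -4 - s (c(s) = -6 + (2 - s) = -4 - s)
(-6 - 2*(-2))*c(-4 - 4) = (-6 - 2*(-2))*(-4 - (-4 - 4)) = (-6 + 4)*(-4 - 1*(-8)) = -2*(-4 + 8) = -2*4 = -8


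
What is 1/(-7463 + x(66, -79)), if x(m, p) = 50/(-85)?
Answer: -17/126881 ≈ -0.00013398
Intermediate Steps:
x(m, p) = -10/17 (x(m, p) = 50*(-1/85) = -10/17)
1/(-7463 + x(66, -79)) = 1/(-7463 - 10/17) = 1/(-126881/17) = -17/126881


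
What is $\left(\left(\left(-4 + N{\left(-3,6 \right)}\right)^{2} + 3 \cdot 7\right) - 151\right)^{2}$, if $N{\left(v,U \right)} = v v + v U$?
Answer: $1521$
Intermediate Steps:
$N{\left(v,U \right)} = v^{2} + U v$
$\left(\left(\left(-4 + N{\left(-3,6 \right)}\right)^{2} + 3 \cdot 7\right) - 151\right)^{2} = \left(\left(\left(-4 - 3 \left(6 - 3\right)\right)^{2} + 3 \cdot 7\right) - 151\right)^{2} = \left(\left(\left(-4 - 9\right)^{2} + 21\right) - 151\right)^{2} = \left(\left(\left(-13\right)^{2} + 21\right) - 151\right)^{2} = \left(\left(169 + 21\right) - 151\right)^{2} = \left(190 - 151\right)^{2} = 39^{2} = 1521$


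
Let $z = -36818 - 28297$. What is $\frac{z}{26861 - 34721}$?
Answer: $\frac{4341}{524} \approx 8.2843$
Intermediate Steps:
$z = -65115$ ($z = -36818 - 28297 = -65115$)
$\frac{z}{26861 - 34721} = - \frac{65115}{26861 - 34721} = - \frac{65115}{-7860} = \left(-65115\right) \left(- \frac{1}{7860}\right) = \frac{4341}{524}$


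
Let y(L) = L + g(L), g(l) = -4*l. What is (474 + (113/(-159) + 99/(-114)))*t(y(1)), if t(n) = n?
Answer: -2854367/2014 ≈ -1417.3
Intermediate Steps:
y(L) = -3*L (y(L) = L - 4*L = -3*L)
(474 + (113/(-159) + 99/(-114)))*t(y(1)) = (474 + (113/(-159) + 99/(-114)))*(-3*1) = (474 + (113*(-1/159) + 99*(-1/114)))*(-3) = (474 + (-113/159 - 33/38))*(-3) = (474 - 9541/6042)*(-3) = (2854367/6042)*(-3) = -2854367/2014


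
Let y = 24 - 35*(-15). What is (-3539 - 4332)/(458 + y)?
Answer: -7871/1007 ≈ -7.8163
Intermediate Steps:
y = 549 (y = 24 + 525 = 549)
(-3539 - 4332)/(458 + y) = (-3539 - 4332)/(458 + 549) = -7871/1007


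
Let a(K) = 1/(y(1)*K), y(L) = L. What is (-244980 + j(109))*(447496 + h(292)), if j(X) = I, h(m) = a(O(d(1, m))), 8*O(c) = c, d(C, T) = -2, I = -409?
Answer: -109809614388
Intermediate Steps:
O(c) = c/8
a(K) = 1/K (a(K) = 1/(1*K) = 1/K)
h(m) = -4 (h(m) = 1/((⅛)*(-2)) = 1/(-¼) = -4)
j(X) = -409
(-244980 + j(109))*(447496 + h(292)) = (-244980 - 409)*(447496 - 4) = -245389*447492 = -109809614388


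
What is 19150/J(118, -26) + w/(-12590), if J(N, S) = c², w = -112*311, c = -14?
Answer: 61981393/616910 ≈ 100.47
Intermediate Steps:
w = -34832
J(N, S) = 196 (J(N, S) = (-14)² = 196)
19150/J(118, -26) + w/(-12590) = 19150/196 - 34832/(-12590) = 19150*(1/196) - 34832*(-1/12590) = 9575/98 + 17416/6295 = 61981393/616910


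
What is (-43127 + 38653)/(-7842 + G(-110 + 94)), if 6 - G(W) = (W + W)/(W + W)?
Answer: 4474/7837 ≈ 0.57088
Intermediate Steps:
G(W) = 5 (G(W) = 6 - (W + W)/(W + W) = 6 - 2*W/(2*W) = 6 - 2*W*1/(2*W) = 6 - 1*1 = 6 - 1 = 5)
(-43127 + 38653)/(-7842 + G(-110 + 94)) = (-43127 + 38653)/(-7842 + 5) = -4474/(-7837) = -4474*(-1/7837) = 4474/7837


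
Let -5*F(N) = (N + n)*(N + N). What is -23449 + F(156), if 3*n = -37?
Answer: -162069/5 ≈ -32414.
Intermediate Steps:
n = -37/3 (n = (⅓)*(-37) = -37/3 ≈ -12.333)
F(N) = -2*N*(-37/3 + N)/5 (F(N) = -(N - 37/3)*(N + N)/5 = -(-37/3 + N)*2*N/5 = -2*N*(-37/3 + N)/5)
-23449 + F(156) = -23449 + (2/15)*156*(37 - 3*156) = -23449 + (2/15)*156*(37 - 468) = -23449 + (2/15)*156*(-431) = -23449 - 44824/5 = -162069/5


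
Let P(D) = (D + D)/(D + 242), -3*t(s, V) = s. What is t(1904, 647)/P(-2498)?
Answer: -357952/1249 ≈ -286.59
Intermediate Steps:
t(s, V) = -s/3
P(D) = 2*D/(242 + D) (P(D) = (2*D)/(242 + D) = 2*D/(242 + D))
t(1904, 647)/P(-2498) = (-⅓*1904)/((2*(-2498)/(242 - 2498))) = -1904/(3*(2*(-2498)/(-2256))) = -1904/(3*(2*(-2498)*(-1/2256))) = -1904/(3*1249/564) = -1904/3*564/1249 = -357952/1249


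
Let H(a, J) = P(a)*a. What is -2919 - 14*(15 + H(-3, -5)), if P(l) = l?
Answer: -3255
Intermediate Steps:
H(a, J) = a² (H(a, J) = a*a = a²)
-2919 - 14*(15 + H(-3, -5)) = -2919 - 14*(15 + (-3)²) = -2919 - 14*(15 + 9) = -2919 - 14*24 = -2919 - 1*336 = -2919 - 336 = -3255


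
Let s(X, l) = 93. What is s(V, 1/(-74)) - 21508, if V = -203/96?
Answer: -21415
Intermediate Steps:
V = -203/96 (V = -203*1/96 = -203/96 ≈ -2.1146)
s(V, 1/(-74)) - 21508 = 93 - 21508 = -21415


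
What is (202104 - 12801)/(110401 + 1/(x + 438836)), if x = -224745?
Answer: 13509356191/7878620164 ≈ 1.7147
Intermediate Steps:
(202104 - 12801)/(110401 + 1/(x + 438836)) = (202104 - 12801)/(110401 + 1/(-224745 + 438836)) = 189303/(110401 + 1/214091) = 189303/(23635860492/214091) = 189303*(214091/23635860492) = 13509356191/7878620164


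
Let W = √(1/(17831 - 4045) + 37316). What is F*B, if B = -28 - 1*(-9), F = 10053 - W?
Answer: -191007 + 19*√7092047465322/13786 ≈ -1.8734e+5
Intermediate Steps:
W = √7092047465322/13786 (W = √(1/13786 + 37316) = √(514438377/13786) = √7092047465322/13786 ≈ 193.17)
F = 10053 - √7092047465322/13786 ≈ 9859.8
B = -19 (B = -28 + 9 = -19)
F*B = (10053 - √7092047465322/13786)*(-19) = -191007 + 19*√7092047465322/13786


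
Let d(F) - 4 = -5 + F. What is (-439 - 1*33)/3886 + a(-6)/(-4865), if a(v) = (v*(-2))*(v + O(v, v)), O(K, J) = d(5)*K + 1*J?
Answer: -308764/9452695 ≈ -0.032664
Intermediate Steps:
d(F) = -1 + F (d(F) = 4 + (-5 + F) = -1 + F)
O(K, J) = J + 4*K (O(K, J) = (-1 + 5)*K + 1*J = 4*K + J = J + 4*K)
a(v) = -12*v**2 (a(v) = (v*(-2))*(v + (v + 4*v)) = (-2*v)*(v + 5*v) = (-2*v)*(6*v) = -12*v**2)
(-439 - 1*33)/3886 + a(-6)/(-4865) = (-439 - 1*33)/3886 - 12*(-6)**2/(-4865) = (-439 - 33)*(1/3886) - 12*36*(-1/4865) = -472*1/3886 - 432*(-1/4865) = -236/1943 + 432/4865 = -308764/9452695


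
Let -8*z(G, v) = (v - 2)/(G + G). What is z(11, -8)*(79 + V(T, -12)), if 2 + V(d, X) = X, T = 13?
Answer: 325/88 ≈ 3.6932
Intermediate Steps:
z(G, v) = -(-2 + v)/(16*G) (z(G, v) = -(v - 2)/(8*(G + G)) = -(-2 + v)/(8*(2*G)) = -(-2 + v)*1/(2*G)/8 = -(-2 + v)/(16*G))
V(d, X) = -2 + X
z(11, -8)*(79 + V(T, -12)) = ((1/16)*(2 - 1*(-8))/11)*(79 + (-2 - 12)) = ((1/16)*(1/11)*(2 + 8))*(79 - 14) = ((1/16)*(1/11)*10)*65 = (5/88)*65 = 325/88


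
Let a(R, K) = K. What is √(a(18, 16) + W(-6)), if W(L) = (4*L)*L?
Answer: 4*√10 ≈ 12.649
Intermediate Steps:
W(L) = 4*L²
√(a(18, 16) + W(-6)) = √(16 + 4*(-6)²) = √(16 + 4*36) = √(16 + 144) = √160 = 4*√10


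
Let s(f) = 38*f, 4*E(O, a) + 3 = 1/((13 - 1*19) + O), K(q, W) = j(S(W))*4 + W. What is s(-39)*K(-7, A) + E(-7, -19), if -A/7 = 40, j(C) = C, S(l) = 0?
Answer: 5394470/13 ≈ 4.1496e+5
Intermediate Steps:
A = -280 (A = -7*40 = -280)
K(q, W) = W (K(q, W) = 0*4 + W = 0 + W = W)
E(O, a) = -¾ + 1/(4*(-6 + O)) (E(O, a) = -¾ + 1/(4*((13 - 1*19) + O)) = -¾ + 1/(4*((13 - 19) + O)) = -¾ + 1/(4*(-6 + O)))
s(-39)*K(-7, A) + E(-7, -19) = (38*(-39))*(-280) + (19 - 3*(-7))/(4*(-6 - 7)) = -1482*(-280) + (¼)*(19 + 21)/(-13) = 414960 + (¼)*(-1/13)*40 = 414960 - 10/13 = 5394470/13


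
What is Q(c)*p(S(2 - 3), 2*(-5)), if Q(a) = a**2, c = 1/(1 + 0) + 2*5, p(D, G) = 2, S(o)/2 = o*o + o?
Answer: 242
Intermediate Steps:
S(o) = 2*o + 2*o**2 (S(o) = 2*(o*o + o) = 2*(o**2 + o) = 2*(o + o**2) = 2*o + 2*o**2)
c = 11 (c = 1/1 + 10 = 1 + 10 = 11)
Q(c)*p(S(2 - 3), 2*(-5)) = 11**2*2 = 121*2 = 242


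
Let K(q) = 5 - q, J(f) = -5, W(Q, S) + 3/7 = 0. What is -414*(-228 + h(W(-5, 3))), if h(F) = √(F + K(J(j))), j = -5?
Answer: 94392 - 414*√469/7 ≈ 93111.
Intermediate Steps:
W(Q, S) = -3/7 (W(Q, S) = -3/7 + 0 = -3/7)
h(F) = √(10 + F) (h(F) = √(F + (5 - 1*(-5))) = √(F + (5 + 5)) = √(F + 10) = √(10 + F))
-414*(-228 + h(W(-5, 3))) = -414*(-228 + √(10 - 3/7)) = -414*(-228 + √(67/7)) = -414*(-228 + √469/7) = 94392 - 414*√469/7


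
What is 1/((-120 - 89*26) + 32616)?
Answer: 1/30182 ≈ 3.3132e-5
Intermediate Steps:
1/((-120 - 89*26) + 32616) = 1/((-120 - 2314) + 32616) = 1/(-2434 + 32616) = 1/30182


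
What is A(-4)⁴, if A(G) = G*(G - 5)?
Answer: 1679616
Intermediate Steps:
A(G) = G*(-5 + G)
A(-4)⁴ = (-4*(-5 - 4))⁴ = (-4*(-9))⁴ = 36⁴ = 1679616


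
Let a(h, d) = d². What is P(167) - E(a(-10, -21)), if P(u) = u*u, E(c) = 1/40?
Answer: 1115559/40 ≈ 27889.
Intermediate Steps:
E(c) = 1/40
P(u) = u²
P(167) - E(a(-10, -21)) = 167² - 1*1/40 = 27889 - 1/40 = 1115559/40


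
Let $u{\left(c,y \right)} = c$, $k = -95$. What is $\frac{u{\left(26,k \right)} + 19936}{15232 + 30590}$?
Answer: $\frac{3327}{7637} \approx 0.43564$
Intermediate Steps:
$\frac{u{\left(26,k \right)} + 19936}{15232 + 30590} = \frac{26 + 19936}{15232 + 30590} = \frac{19962}{45822} = 19962 \cdot \frac{1}{45822} = \frac{3327}{7637}$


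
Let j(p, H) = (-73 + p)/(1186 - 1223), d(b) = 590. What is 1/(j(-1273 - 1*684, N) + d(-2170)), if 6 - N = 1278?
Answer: 37/23860 ≈ 0.0015507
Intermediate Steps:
N = -1272 (N = 6 - 1*1278 = 6 - 1278 = -1272)
j(p, H) = 73/37 - p/37 (j(p, H) = (-73 + p)/(-37) = (-73 + p)*(-1/37) = 73/37 - p/37)
1/(j(-1273 - 1*684, N) + d(-2170)) = 1/((73/37 - (-1273 - 1*684)/37) + 590) = 1/((73/37 - (-1273 - 684)/37) + 590) = 1/((73/37 - 1/37*(-1957)) + 590) = 1/((73/37 + 1957/37) + 590) = 1/(2030/37 + 590) = 1/(23860/37) = 37/23860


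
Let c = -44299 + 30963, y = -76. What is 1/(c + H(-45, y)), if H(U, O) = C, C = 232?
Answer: -1/13104 ≈ -7.6313e-5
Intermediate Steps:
H(U, O) = 232
c = -13336
1/(c + H(-45, y)) = 1/(-13336 + 232) = 1/(-13104) = -1/13104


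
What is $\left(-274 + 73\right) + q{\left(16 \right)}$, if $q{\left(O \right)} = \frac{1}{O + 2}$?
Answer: $- \frac{3617}{18} \approx -200.94$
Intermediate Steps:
$q{\left(O \right)} = \frac{1}{2 + O}$
$\left(-274 + 73\right) + q{\left(16 \right)} = \left(-274 + 73\right) + \frac{1}{2 + 16} = -201 + \frac{1}{18} = - \frac{3617}{18}$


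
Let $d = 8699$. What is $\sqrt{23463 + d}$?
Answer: $\sqrt{32162} \approx 179.34$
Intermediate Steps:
$\sqrt{23463 + d} = \sqrt{23463 + 8699} = \sqrt{32162}$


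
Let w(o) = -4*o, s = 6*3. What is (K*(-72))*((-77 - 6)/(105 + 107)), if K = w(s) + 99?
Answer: 40338/53 ≈ 761.09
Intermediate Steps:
s = 18
K = 27 (K = -4*18 + 99 = -72 + 99 = 27)
(K*(-72))*((-77 - 6)/(105 + 107)) = (27*(-72))*((-77 - 6)/(105 + 107)) = -(-161352)/212 = -1944*(-83/212) = 40338/53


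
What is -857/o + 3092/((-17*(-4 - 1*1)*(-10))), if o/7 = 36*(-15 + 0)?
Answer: -1095931/321300 ≈ -3.4109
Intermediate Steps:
o = -3780 (o = 7*(36*(-15 + 0)) = 7*(36*(-15)) = 7*(-540) = -3780)
-857/o + 3092/((-17*(-4 - 1*1)*(-10))) = -857/(-3780) + 3092/((-17*(-4 - 1*1)*(-10))) = -857*(-1/3780) + 3092/((-17*(-4 - 1)*(-10))) = 857/3780 + 3092/((-17*(-5)*(-10))) = 857/3780 + 3092/((85*(-10))) = 857/3780 + 3092/(-850) = 857/3780 + 3092*(-1/850) = 857/3780 - 1546/425 = -1095931/321300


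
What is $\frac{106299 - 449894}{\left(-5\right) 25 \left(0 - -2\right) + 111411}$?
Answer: $- \frac{343595}{111161} \approx -3.091$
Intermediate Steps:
$\frac{106299 - 449894}{\left(-5\right) 25 \left(0 - -2\right) + 111411} = - \frac{343595}{- 125 \left(0 + 2\right) + 111411} = - \frac{343595}{\left(-125\right) 2 + 111411} = - \frac{343595}{-250 + 111411} = - \frac{343595}{111161}$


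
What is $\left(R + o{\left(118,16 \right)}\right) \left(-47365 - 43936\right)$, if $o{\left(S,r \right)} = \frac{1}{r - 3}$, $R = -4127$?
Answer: $\frac{4898298650}{13} \approx 3.7679 \cdot 10^{8}$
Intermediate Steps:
$o{\left(S,r \right)} = \frac{1}{-3 + r}$
$\left(R + o{\left(118,16 \right)}\right) \left(-47365 - 43936\right) = \left(-4127 + \frac{1}{-3 + 16}\right) \left(-47365 - 43936\right) = \left(-4127 + \frac{1}{13}\right) \left(-91301\right) = \left(- \frac{53650}{13}\right) \left(-91301\right) = \frac{4898298650}{13}$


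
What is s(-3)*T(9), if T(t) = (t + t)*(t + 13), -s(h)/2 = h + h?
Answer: 4752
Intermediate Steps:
s(h) = -4*h (s(h) = -2*(h + h) = -4*h)
T(t) = 2*t*(13 + t) (T(t) = (2*t)*(13 + t) = 2*t*(13 + t))
s(-3)*T(9) = (-4*(-3))*(2*9*(13 + 9)) = 12*(2*9*22) = 12*396 = 4752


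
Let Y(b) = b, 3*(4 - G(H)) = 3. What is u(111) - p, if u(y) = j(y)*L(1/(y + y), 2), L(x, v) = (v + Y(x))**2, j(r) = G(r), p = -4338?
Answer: 71462689/16428 ≈ 4350.1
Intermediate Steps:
G(H) = 3 (G(H) = 4 - 1/3*3 = 4 - 1 = 3)
j(r) = 3
L(x, v) = (v + x)**2
u(y) = 3*(2 + 1/(2*y))**2 (u(y) = 3*(2 + 1/(y + y))**2 = 3*(2 + 1/(2*y))**2)
u(111) - p = (3/4)*(1 + 4*111)**2/111**2 - 1*(-4338) = (3/4)*(1/12321)*(1 + 444)**2 + 4338 = (3/4)*(1/12321)*445**2 + 4338 = (3/4)*(1/12321)*198025 + 4338 = 198025/16428 + 4338 = 71462689/16428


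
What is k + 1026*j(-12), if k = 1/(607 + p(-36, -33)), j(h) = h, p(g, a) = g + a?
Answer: -6623855/538 ≈ -12312.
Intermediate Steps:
p(g, a) = a + g
k = 1/538 (k = 1/(607 + (-33 - 36)) = 1/(607 - 69) = 1/538 ≈ 0.0018587)
k + 1026*j(-12) = 1/538 + 1026*(-12) = 1/538 - 12312 = -6623855/538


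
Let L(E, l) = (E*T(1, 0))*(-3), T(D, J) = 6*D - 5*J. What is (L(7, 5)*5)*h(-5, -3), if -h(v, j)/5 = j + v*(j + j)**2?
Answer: -576450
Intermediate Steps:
h(v, j) = -5*j - 20*v*j**2 (h(v, j) = -5*(j + v*(j + j)**2) = -5*(j + v*(2*j)**2) = -5*(j + v*(4*j**2)) = -5*(j + 4*v*j**2) = -5*j - 20*v*j**2)
T(D, J) = -5*J + 6*D
L(E, l) = -18*E (L(E, l) = (E*(-5*0 + 6*1))*(-3) = (E*(0 + 6))*(-3) = (E*6)*(-3) = (6*E)*(-3) = -18*E)
(L(7, 5)*5)*h(-5, -3) = (-18*7*5)*(-5*(-3)*(1 + 4*(-3)*(-5))) = (-126*5)*(-5*(-3)*(1 + 60)) = -(-3150)*(-3)*61 = -630*915 = -576450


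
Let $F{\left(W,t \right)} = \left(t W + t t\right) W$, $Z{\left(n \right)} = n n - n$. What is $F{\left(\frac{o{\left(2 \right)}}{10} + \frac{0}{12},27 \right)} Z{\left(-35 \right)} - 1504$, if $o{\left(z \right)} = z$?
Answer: $\frac{917824}{5} \approx 1.8356 \cdot 10^{5}$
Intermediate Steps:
$Z{\left(n \right)} = n^{2} - n$
$F{\left(W,t \right)} = W \left(t^{2} + W t\right)$ ($F{\left(W,t \right)} = \left(W t + t^{2}\right) W = \left(t^{2} + W t\right) W = W \left(t^{2} + W t\right)$)
$F{\left(\frac{o{\left(2 \right)}}{10} + \frac{0}{12},27 \right)} Z{\left(-35 \right)} - 1504 = \left(\frac{2}{10} + \frac{0}{12}\right) 27 \left(\left(\frac{2}{10} + \frac{0}{12}\right) + 27\right) \left(- 35 \left(-1 - 35\right)\right) - 1504 = \left(2 \cdot \frac{1}{10} + 0 \cdot \frac{1}{12}\right) 27 \left(\left(2 \cdot \frac{1}{10} + 0 \cdot \frac{1}{12}\right) + 27\right) \left(\left(-35\right) \left(-36\right)\right) - 1504 = \left(\frac{1}{5} + 0\right) 27 \left(\left(\frac{1}{5} + 0\right) + 27\right) 1260 - 1504 = \frac{1}{5} \cdot 27 \left(\frac{1}{5} + 27\right) 1260 - 1504 = \frac{1}{5} \cdot 27 \cdot \frac{136}{5} \cdot 1260 - 1504 = \frac{3672}{25} \cdot 1260 - 1504 = \frac{925344}{5} - 1504 = \frac{917824}{5}$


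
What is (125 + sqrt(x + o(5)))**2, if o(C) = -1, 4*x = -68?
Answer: 15607 + 750*I*sqrt(2) ≈ 15607.0 + 1060.7*I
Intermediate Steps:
x = -17 (x = (1/4)*(-68) = -17)
(125 + sqrt(x + o(5)))**2 = (125 + sqrt(-17 - 1))**2 = (125 + sqrt(-18))**2 = (125 + 3*I*sqrt(2))**2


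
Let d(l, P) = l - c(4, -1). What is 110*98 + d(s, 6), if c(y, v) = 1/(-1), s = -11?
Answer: 10770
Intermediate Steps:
c(y, v) = -1
d(l, P) = 1 + l (d(l, P) = l - 1*(-1) = l + 1 = 1 + l)
110*98 + d(s, 6) = 110*98 + (1 - 11) = 10780 - 10 = 10770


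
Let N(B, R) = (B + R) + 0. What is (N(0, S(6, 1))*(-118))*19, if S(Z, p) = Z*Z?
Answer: -80712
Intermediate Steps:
S(Z, p) = Z**2
N(B, R) = B + R
(N(0, S(6, 1))*(-118))*19 = ((0 + 6**2)*(-118))*19 = ((0 + 36)*(-118))*19 = (36*(-118))*19 = -4248*19 = -80712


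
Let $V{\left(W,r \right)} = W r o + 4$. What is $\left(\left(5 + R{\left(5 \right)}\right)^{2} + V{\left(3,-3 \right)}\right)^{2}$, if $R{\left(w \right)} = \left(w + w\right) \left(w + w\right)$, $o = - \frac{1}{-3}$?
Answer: $121572676$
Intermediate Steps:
$o = \frac{1}{3}$ ($o = \left(-1\right) \left(- \frac{1}{3}\right) = \frac{1}{3} \approx 0.33333$)
$V{\left(W,r \right)} = 4 + \frac{W r}{3}$ ($V{\left(W,r \right)} = W r \frac{1}{3} + 4 = \frac{W r}{3} + 4 = 4 + \frac{W r}{3}$)
$R{\left(w \right)} = 4 w^{2}$ ($R{\left(w \right)} = 2 w 2 w = 4 w^{2}$)
$\left(\left(5 + R{\left(5 \right)}\right)^{2} + V{\left(3,-3 \right)}\right)^{2} = \left(\left(5 + 4 \cdot 5^{2}\right)^{2} + \left(4 + \frac{1}{3} \cdot 3 \left(-3\right)\right)\right)^{2} = \left(\left(5 + 4 \cdot 25\right)^{2} + \left(4 - 3\right)\right)^{2} = \left(\left(5 + 100\right)^{2} + 1\right)^{2} = \left(105^{2} + 1\right)^{2} = \left(11025 + 1\right)^{2} = 11026^{2} = 121572676$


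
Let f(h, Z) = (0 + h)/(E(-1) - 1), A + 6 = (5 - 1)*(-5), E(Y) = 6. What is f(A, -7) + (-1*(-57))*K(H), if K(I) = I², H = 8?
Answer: 18214/5 ≈ 3642.8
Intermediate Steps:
A = -26 (A = -6 + (5 - 1)*(-5) = -6 + 4*(-5) = -6 - 20 = -26)
f(h, Z) = h/5 (f(h, Z) = (0 + h)/(6 - 1) = h/5)
f(A, -7) + (-1*(-57))*K(H) = (⅕)*(-26) - 1*(-57)*8² = -26/5 + 57*64 = -26/5 + 3648 = 18214/5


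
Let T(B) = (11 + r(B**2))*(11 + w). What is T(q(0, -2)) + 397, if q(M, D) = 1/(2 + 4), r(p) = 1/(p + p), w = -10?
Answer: 426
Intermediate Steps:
r(p) = 1/(2*p)
q(M, D) = 1/6
T(B) = 11 + 1/(2*B**2) (T(B) = (11 + 1/(2*(B**2)))*(11 - 10) = (11 + 1/(2*B**2))*1 = 11 + 1/(2*B**2))
T(q(0, -2)) + 397 = (11 + 1/(2*6**(-2))) + 397 = (11 + (1/2)*36) + 397 = (11 + 18) + 397 = 29 + 397 = 426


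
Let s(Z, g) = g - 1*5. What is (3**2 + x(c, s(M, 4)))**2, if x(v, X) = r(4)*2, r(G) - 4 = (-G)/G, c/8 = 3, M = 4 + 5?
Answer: 225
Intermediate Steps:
M = 9
c = 24 (c = 8*3 = 24)
s(Z, g) = -5 + g (s(Z, g) = g - 5 = -5 + g)
r(G) = 3 (r(G) = 4 + (-G)/G = 4 - 1 = 3)
x(v, X) = 6 (x(v, X) = 3*2 = 6)
(3**2 + x(c, s(M, 4)))**2 = (3**2 + 6)**2 = (9 + 6)**2 = 15**2 = 225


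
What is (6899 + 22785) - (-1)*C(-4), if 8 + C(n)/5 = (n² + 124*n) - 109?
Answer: 26699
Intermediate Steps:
C(n) = -585 + 5*n² + 620*n (C(n) = -40 + 5*((n² + 124*n) - 109) = -40 + 5*(-109 + n² + 124*n) = -40 + (-545 + 5*n² + 620*n) = -585 + 5*n² + 620*n)
(6899 + 22785) - (-1)*C(-4) = (6899 + 22785) - (-1)*(-585 + 5*(-4)² + 620*(-4)) = 29684 - (-1)*(-585 + 5*16 - 2480) = 29684 - (-1)*(-585 + 80 - 2480) = 29684 - (-1)*(-2985) = 29684 - 1*2985 = 29684 - 2985 = 26699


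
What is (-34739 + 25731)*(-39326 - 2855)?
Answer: 379966448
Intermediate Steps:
(-34739 + 25731)*(-39326 - 2855) = -9008*(-42181) = 379966448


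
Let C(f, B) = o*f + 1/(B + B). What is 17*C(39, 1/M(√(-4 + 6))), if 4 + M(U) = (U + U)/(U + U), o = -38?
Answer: -50439/2 ≈ -25220.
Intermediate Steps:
M(U) = -3 (M(U) = -4 + (U + U)/(U + U) = -4 + (2*U)/((2*U)) = -4 + (2*U)*(1/(2*U)) = -4 + 1 = -3)
C(f, B) = 1/(2*B) - 38*f (C(f, B) = -38*f + 1/(B + B) = -38*f + 1/(2*B) = 1/(2*B) - 38*f)
17*C(39, 1/M(√(-4 + 6))) = 17*(1/(2*(1/(-3))) - 38*39) = 17*(1/(2*(-⅓)) - 1482) = 17*((½)*(-3) - 1482) = 17*(-3/2 - 1482) = 17*(-2967/2) = -50439/2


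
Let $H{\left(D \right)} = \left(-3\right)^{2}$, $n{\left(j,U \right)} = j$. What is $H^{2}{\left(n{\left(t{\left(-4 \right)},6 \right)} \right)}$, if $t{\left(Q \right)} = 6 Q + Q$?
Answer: $81$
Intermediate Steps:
$t{\left(Q \right)} = 7 Q$
$H{\left(D \right)} = 9$
$H^{2}{\left(n{\left(t{\left(-4 \right)},6 \right)} \right)} = 9^{2} = 81$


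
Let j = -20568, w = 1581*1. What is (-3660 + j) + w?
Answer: -22647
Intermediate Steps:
w = 1581
(-3660 + j) + w = (-3660 - 20568) + 1581 = -24228 + 1581 = -22647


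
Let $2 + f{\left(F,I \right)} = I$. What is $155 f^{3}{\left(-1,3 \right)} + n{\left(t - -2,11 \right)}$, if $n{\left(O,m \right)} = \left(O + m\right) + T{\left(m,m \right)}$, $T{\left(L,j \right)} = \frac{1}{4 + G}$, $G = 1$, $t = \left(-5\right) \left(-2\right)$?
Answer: $\frac{891}{5} \approx 178.2$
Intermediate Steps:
$t = 10$
$f{\left(F,I \right)} = -2 + I$
$T{\left(L,j \right)} = \frac{1}{5}$ ($T{\left(L,j \right)} = \frac{1}{4 + 1} = \frac{1}{5}$)
$n{\left(O,m \right)} = \frac{1}{5} + O + m$ ($n{\left(O,m \right)} = \left(O + m\right) + \frac{1}{5} = \frac{1}{5} + O + m$)
$155 f^{3}{\left(-1,3 \right)} + n{\left(t - -2,11 \right)} = 155 \left(-2 + 3\right)^{3} + \left(\frac{1}{5} + \left(10 - -2\right) + 11\right) = 155 \cdot 1^{3} + \left(\frac{1}{5} + \left(10 + 2\right) + 11\right) = 155 \cdot 1 + \left(\frac{1}{5} + 12 + 11\right) = 155 + \frac{116}{5} = \frac{891}{5}$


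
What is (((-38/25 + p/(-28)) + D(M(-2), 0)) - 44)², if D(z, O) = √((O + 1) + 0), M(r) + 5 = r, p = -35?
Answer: 18722929/10000 ≈ 1872.3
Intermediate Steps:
M(r) = -5 + r
D(z, O) = √(1 + O) (D(z, O) = √((1 + O) + 0) = √(1 + O))
(((-38/25 + p/(-28)) + D(M(-2), 0)) - 44)² = (((-38/25 - 35/(-28)) + √(1 + 0)) - 44)² = (((-38*1/25 - 35*(-1/28)) + √1) - 44)² = (((-38/25 + 5/4) + 1) - 44)² = ((-27/100 + 1) - 44)² = (73/100 - 44)² = (-4327/100)² = 18722929/10000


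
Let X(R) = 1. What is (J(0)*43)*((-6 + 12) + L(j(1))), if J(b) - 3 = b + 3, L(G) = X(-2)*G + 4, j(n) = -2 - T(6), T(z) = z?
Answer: 516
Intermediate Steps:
j(n) = -8 (j(n) = -2 - 1*6 = -2 - 6 = -8)
L(G) = 4 + G (L(G) = 1*G + 4 = G + 4 = 4 + G)
J(b) = 6 + b (J(b) = 3 + (b + 3) = 3 + (3 + b) = 6 + b)
(J(0)*43)*((-6 + 12) + L(j(1))) = ((6 + 0)*43)*((-6 + 12) + (4 - 8)) = (6*43)*(6 - 4) = 258*2 = 516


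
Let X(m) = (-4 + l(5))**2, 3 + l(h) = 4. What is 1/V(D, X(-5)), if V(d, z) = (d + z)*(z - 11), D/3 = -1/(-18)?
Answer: -3/55 ≈ -0.054545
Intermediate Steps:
l(h) = 1 (l(h) = -3 + 4 = 1)
X(m) = 9 (X(m) = (-4 + 1)**2 = (-3)**2 = 9)
D = 1/6 (D = 3*(-1/(-18)) = 3*(-1*(-1/18)) = 3*(1/18) = 1/6 ≈ 0.16667)
V(d, z) = (-11 + z)*(d + z) (V(d, z) = (d + z)*(-11 + z) = (-11 + z)*(d + z))
1/V(D, X(-5)) = 1/(9**2 - 11*1/6 - 11*9 + (1/6)*9) = 1/(81 - 11/6 - 99 + 3/2) = 1/(-55/3) = -3/55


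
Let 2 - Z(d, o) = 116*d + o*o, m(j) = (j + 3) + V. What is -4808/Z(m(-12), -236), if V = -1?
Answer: 2404/27267 ≈ 0.088165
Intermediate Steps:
m(j) = 2 + j (m(j) = (j + 3) - 1 = (3 + j) - 1 = 2 + j)
Z(d, o) = 2 - o**2 - 116*d (Z(d, o) = 2 - (116*d + o*o) = 2 - (116*d + o**2) = 2 - (o**2 + 116*d) = 2 + (-o**2 - 116*d) = 2 - o**2 - 116*d)
-4808/Z(m(-12), -236) = -4808/(2 - 1*(-236)**2 - 116*(2 - 12)) = -4808/(2 - 1*55696 - 116*(-10)) = -4808/(2 - 55696 + 1160) = -4808/(-54534) = -4808*(-1/54534) = 2404/27267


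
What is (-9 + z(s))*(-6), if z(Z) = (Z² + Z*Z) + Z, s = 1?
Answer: 36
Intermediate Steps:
z(Z) = Z + 2*Z² (z(Z) = (Z² + Z²) + Z = 2*Z² + Z = Z + 2*Z²)
(-9 + z(s))*(-6) = (-9 + 1*(1 + 2*1))*(-6) = (-9 + 1*(1 + 2))*(-6) = (-9 + 1*3)*(-6) = (-9 + 3)*(-6) = -6*(-6) = 36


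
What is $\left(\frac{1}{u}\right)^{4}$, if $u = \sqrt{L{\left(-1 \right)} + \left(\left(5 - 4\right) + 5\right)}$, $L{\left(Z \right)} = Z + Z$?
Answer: $\frac{1}{16} \approx 0.0625$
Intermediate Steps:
$L{\left(Z \right)} = 2 Z$
$u = 2$ ($u = \sqrt{2 \left(-1\right) + \left(\left(5 - 4\right) + 5\right)} = \sqrt{-2 + \left(1 + 5\right)} = \sqrt{-2 + 6} = \sqrt{4} = 2$)
$\left(\frac{1}{u}\right)^{4} = \left(\frac{1}{2}\right)^{4} = \frac{1}{16}$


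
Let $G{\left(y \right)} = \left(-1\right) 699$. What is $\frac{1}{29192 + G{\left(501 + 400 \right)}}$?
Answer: $\frac{1}{28493} \approx 3.5096 \cdot 10^{-5}$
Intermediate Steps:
$G{\left(y \right)} = -699$
$\frac{1}{29192 + G{\left(501 + 400 \right)}} = \frac{1}{29192 - 699} = \frac{1}{28493}$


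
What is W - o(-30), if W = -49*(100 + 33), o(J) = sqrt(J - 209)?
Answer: -6517 - I*sqrt(239) ≈ -6517.0 - 15.46*I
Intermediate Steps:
o(J) = sqrt(-209 + J)
W = -6517 (W = -49*133 = -6517)
W - o(-30) = -6517 - sqrt(-209 - 30) = -6517 - sqrt(-239) = -6517 - I*sqrt(239)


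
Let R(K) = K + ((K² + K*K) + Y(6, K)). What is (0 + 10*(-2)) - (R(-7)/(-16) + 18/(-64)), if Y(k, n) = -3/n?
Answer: -3137/224 ≈ -14.004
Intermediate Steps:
R(K) = K - 3/K + 2*K² (R(K) = K + ((K² + K*K) - 3/K) = K + ((K² + K²) - 3/K) = K + (2*K² - 3/K) = K + (-3/K + 2*K²) = K - 3/K + 2*K²)
(0 + 10*(-2)) - (R(-7)/(-16) + 18/(-64)) = (0 + 10*(-2)) - ((-7 - 3/(-7) + 2*(-7)²)/(-16) + 18/(-64)) = (0 - 20) - ((-7 - 3*(-⅐) + 2*49)*(-1/16) + 18*(-1/64)) = -20 - ((-7 + 3/7 + 98)*(-1/16) - 9/32) = -20 - ((640/7)*(-1/16) - 9/32) = -20 - (-40/7 - 9/32) = -20 - 1*(-1343/224) = -20 + 1343/224 = -3137/224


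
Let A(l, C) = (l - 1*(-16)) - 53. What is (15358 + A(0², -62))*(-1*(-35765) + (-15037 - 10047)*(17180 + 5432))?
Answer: -8689514174403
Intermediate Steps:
A(l, C) = -37 + l (A(l, C) = (l + 16) - 53 = (16 + l) - 53 = -37 + l)
(15358 + A(0², -62))*(-1*(-35765) + (-15037 - 10047)*(17180 + 5432)) = (15358 + (-37 + 0²))*(-1*(-35765) + (-15037 - 10047)*(17180 + 5432)) = (15358 + (-37 + 0))*(35765 - 25084*22612) = (15358 - 37)*(35765 - 567199408) = 15321*(-567163643) = -8689514174403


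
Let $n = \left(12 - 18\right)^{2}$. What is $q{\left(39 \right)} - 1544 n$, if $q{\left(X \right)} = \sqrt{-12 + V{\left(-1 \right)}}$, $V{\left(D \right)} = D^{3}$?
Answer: $-55584 + i \sqrt{13} \approx -55584.0 + 3.6056 i$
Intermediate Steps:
$q{\left(X \right)} = i \sqrt{13}$ ($q{\left(X \right)} = \sqrt{-12 + \left(-1\right)^{3}} = \sqrt{-12 - 1} = \sqrt{-13} = i \sqrt{13}$)
$n = 36$ ($n = \left(-6\right)^{2} = 36$)
$q{\left(39 \right)} - 1544 n = i \sqrt{13} - 55584 = -55584 + i \sqrt{13}$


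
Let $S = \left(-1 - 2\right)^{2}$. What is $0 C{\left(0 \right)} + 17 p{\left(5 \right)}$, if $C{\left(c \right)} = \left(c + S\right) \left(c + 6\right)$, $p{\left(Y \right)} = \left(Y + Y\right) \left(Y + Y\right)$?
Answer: $1700$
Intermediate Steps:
$p{\left(Y \right)} = 4 Y^{2}$ ($p{\left(Y \right)} = 2 Y 2 Y = 4 Y^{2}$)
$S = 9$ ($S = \left(-3\right)^{2} = 9$)
$C{\left(c \right)} = \left(6 + c\right) \left(9 + c\right)$ ($C{\left(c \right)} = \left(c + 9\right) \left(c + 6\right) = \left(9 + c\right) \left(6 + c\right) = \left(6 + c\right) \left(9 + c\right)$)
$0 C{\left(0 \right)} + 17 p{\left(5 \right)} = 0 \left(54 + 0^{2} + 15 \cdot 0\right) + 17 \cdot 4 \cdot 5^{2} = 0 \left(54 + 0 + 0\right) + 17 \cdot 4 \cdot 25 = 0 \cdot 54 + 17 \cdot 100 = 0 + 1700 = 1700$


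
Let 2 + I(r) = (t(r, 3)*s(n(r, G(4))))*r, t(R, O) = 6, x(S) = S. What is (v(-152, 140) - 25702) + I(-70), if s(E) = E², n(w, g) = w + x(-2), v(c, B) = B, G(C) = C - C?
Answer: -2202844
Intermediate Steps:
G(C) = 0
n(w, g) = -2 + w (n(w, g) = w - 2 = -2 + w)
I(r) = -2 + 6*r*(-2 + r)² (I(r) = -2 + (6*(-2 + r)²)*r = -2 + 6*r*(-2 + r)²)
(v(-152, 140) - 25702) + I(-70) = (140 - 25702) + (-2 + 6*(-70)*(-2 - 70)²) = -25562 + (-2 + 6*(-70)*(-72)²) = -25562 + (-2 + 6*(-70)*5184) = -25562 + (-2 - 2177280) = -25562 - 2177282 = -2202844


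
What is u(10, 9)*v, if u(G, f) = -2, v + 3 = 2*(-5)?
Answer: 26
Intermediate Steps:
v = -13 (v = -3 + 2*(-5) = -3 - 10 = -13)
u(10, 9)*v = -2*(-13) = 26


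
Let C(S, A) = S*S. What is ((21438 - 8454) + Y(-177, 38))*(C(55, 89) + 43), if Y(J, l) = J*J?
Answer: 135952284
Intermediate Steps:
Y(J, l) = J**2
C(S, A) = S**2
((21438 - 8454) + Y(-177, 38))*(C(55, 89) + 43) = ((21438 - 8454) + (-177)**2)*(55**2 + 43) = (12984 + 31329)*(3025 + 43) = 44313*3068 = 135952284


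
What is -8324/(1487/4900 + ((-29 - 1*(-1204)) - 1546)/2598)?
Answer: -52983092400/1022663 ≈ -51809.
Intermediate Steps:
-8324/(1487/4900 + ((-29 - 1*(-1204)) - 1546)/2598) = -8324/(1487*(1/4900) + ((-29 + 1204) - 1546)*(1/2598)) = -8324/(1487/4900 + (1175 - 1546)*(1/2598)) = -8324/(1487/4900 - 371*1/2598) = -8324/(1487/4900 - 371/2598) = -8324/1022663/6365100 = -8324*6365100/1022663 = -52983092400/1022663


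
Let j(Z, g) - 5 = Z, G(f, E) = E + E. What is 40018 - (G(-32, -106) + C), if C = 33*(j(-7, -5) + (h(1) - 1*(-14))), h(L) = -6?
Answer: 40032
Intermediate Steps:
G(f, E) = 2*E
j(Z, g) = 5 + Z
C = 198 (C = 33*((5 - 7) + (-6 - 1*(-14))) = 33*(-2 + (-6 + 14)) = 33*(-2 + 8) = 33*6 = 198)
40018 - (G(-32, -106) + C) = 40018 - (2*(-106) + 198) = 40018 - (-212 + 198) = 40018 - 1*(-14) = 40018 + 14 = 40032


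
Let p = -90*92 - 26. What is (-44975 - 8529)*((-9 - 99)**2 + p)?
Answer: -179666432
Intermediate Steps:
p = -8306 (p = -8280 - 26 = -8306)
(-44975 - 8529)*((-9 - 99)**2 + p) = (-44975 - 8529)*((-9 - 99)**2 - 8306) = -53504*((-108)**2 - 8306) = -53504*(11664 - 8306) = -53504*3358 = -179666432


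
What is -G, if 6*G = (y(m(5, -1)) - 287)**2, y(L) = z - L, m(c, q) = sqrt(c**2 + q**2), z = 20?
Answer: -(267 + sqrt(26))**2/6 ≈ -12340.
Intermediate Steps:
y(L) = 20 - L
G = (-267 - sqrt(26))**2/6 (G = ((20 - sqrt(5**2 + (-1)**2)) - 287)**2/6 = ((20 - sqrt(25 + 1)) - 287)**2/6 = ((20 - sqrt(26)) - 287)**2/6 = (-267 - sqrt(26))**2/6 ≈ 12340.)
-G = -(267 + sqrt(26))**2/6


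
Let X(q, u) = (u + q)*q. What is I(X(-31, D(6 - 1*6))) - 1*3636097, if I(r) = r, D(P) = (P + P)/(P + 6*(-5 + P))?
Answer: -3635136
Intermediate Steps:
D(P) = 2*P/(-30 + 7*P) (D(P) = (2*P)/(P + (-30 + 6*P)) = (2*P)/(-30 + 7*P) = 2*P/(-30 + 7*P))
X(q, u) = q*(q + u) (X(q, u) = (q + u)*q = q*(q + u))
I(X(-31, D(6 - 1*6))) - 1*3636097 = -31*(-31 + 2*(6 - 1*6)/(-30 + 7*(6 - 1*6))) - 1*3636097 = -31*(-31 + 2*(6 - 6)/(-30 + 7*(6 - 6))) - 3636097 = -31*(-31 + 2*0/(-30 + 7*0)) - 3636097 = -31*(-31 + 2*0/(-30 + 0)) - 3636097 = -31*(-31 + 2*0/(-30)) - 3636097 = -31*(-31 + 2*0*(-1/30)) - 3636097 = -31*(-31 + 0) - 3636097 = -31*(-31) - 3636097 = 961 - 3636097 = -3635136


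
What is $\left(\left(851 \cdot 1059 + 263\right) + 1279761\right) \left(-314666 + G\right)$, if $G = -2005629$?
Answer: $-5061104023735$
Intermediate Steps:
$\left(\left(851 \cdot 1059 + 263\right) + 1279761\right) \left(-314666 + G\right) = \left(\left(851 \cdot 1059 + 263\right) + 1279761\right) \left(-314666 - 2005629\right) = \left(\left(901209 + 263\right) + 1279761\right) \left(-2320295\right) = \left(901472 + 1279761\right) \left(-2320295\right) = 2181233 \left(-2320295\right) = -5061104023735$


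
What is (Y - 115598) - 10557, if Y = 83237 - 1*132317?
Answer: -175235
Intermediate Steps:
Y = -49080 (Y = 83237 - 132317 = -49080)
(Y - 115598) - 10557 = (-49080 - 115598) - 10557 = -164678 - 10557 = -175235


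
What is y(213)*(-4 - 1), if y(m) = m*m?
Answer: -226845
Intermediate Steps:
y(m) = m²
y(213)*(-4 - 1) = 213²*(-4 - 1) = 45369*(-5) = -226845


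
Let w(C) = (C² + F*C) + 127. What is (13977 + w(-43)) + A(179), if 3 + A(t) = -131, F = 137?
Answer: 9928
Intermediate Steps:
A(t) = -134 (A(t) = -3 - 131 = -134)
w(C) = 127 + C² + 137*C (w(C) = (C² + 137*C) + 127 = 127 + C² + 137*C)
(13977 + w(-43)) + A(179) = (13977 + (127 + (-43)² + 137*(-43))) - 134 = (13977 + (127 + 1849 - 5891)) - 134 = (13977 - 3915) - 134 = 10062 - 134 = 9928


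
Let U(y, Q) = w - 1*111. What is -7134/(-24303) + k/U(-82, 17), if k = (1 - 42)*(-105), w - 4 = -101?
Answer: -34380181/1685008 ≈ -20.404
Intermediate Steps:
w = -97 (w = 4 - 101 = -97)
U(y, Q) = -208 (U(y, Q) = -97 - 1*111 = -97 - 111 = -208)
k = 4305 (k = -41*(-105) = 4305)
-7134/(-24303) + k/U(-82, 17) = -7134/(-24303) + 4305/(-208) = -7134*(-1/24303) + 4305*(-1/208) = 2378/8101 - 4305/208 = -34380181/1685008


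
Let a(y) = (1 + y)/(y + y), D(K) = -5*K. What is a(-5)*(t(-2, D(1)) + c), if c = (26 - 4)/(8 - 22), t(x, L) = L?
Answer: -92/35 ≈ -2.6286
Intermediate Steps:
a(y) = (1 + y)/(2*y) (a(y) = (1 + y)/((2*y)) = (1 + y)*(1/(2*y)) = (1 + y)/(2*y))
c = -11/7 (c = 22/(-14) = 22*(-1/14) = -11/7 ≈ -1.5714)
a(-5)*(t(-2, D(1)) + c) = ((½)*(1 - 5)/(-5))*(-5*1 - 11/7) = ((½)*(-⅕)*(-4))*(-5 - 11/7) = (⅖)*(-46/7) = -92/35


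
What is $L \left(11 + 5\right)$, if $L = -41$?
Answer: $-656$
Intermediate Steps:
$L \left(11 + 5\right) = - 41 \left(11 + 5\right) = \left(-41\right) 16 = -656$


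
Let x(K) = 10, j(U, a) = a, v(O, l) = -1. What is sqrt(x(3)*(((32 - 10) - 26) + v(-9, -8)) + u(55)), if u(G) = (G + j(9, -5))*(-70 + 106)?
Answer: 5*sqrt(70) ≈ 41.833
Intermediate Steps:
u(G) = -180 + 36*G (u(G) = (G - 5)*(-70 + 106) = (-5 + G)*36 = -180 + 36*G)
sqrt(x(3)*(((32 - 10) - 26) + v(-9, -8)) + u(55)) = sqrt(10*(((32 - 10) - 26) - 1) + (-180 + 36*55)) = sqrt(10*((22 - 26) - 1) + (-180 + 1980)) = sqrt(10*(-4 - 1) + 1800) = sqrt(10*(-5) + 1800) = sqrt(-50 + 1800) = sqrt(1750) = 5*sqrt(70)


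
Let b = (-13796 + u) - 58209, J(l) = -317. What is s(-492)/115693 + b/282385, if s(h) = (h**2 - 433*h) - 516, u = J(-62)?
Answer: 120000553694/32669967805 ≈ 3.6731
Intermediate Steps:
u = -317
b = -72322 (b = (-13796 - 317) - 58209 = -14113 - 58209 = -72322)
s(h) = -516 + h**2 - 433*h
s(-492)/115693 + b/282385 = (-516 + (-492)**2 - 433*(-492))/115693 - 72322/282385 = (-516 + 242064 + 213036)*(1/115693) - 72322*1/282385 = 454584*(1/115693) - 72322/282385 = 454584/115693 - 72322/282385 = 120000553694/32669967805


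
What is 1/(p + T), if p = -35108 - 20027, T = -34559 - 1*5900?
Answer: -1/95594 ≈ -1.0461e-5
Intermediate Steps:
T = -40459 (T = -34559 - 5900 = -40459)
p = -55135
1/(p + T) = 1/(-55135 - 40459) = 1/(-95594) = -1/95594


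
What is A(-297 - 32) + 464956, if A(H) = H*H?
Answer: 573197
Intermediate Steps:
A(H) = H²
A(-297 - 32) + 464956 = (-297 - 32)² + 464956 = (-329)² + 464956 = 108241 + 464956 = 573197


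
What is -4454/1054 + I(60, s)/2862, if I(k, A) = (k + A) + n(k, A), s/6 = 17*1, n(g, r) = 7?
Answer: -369683/88722 ≈ -4.1668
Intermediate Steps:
s = 102 (s = 6*(17*1) = 6*17 = 102)
I(k, A) = 7 + A + k (I(k, A) = (k + A) + 7 = (A + k) + 7 = 7 + A + k)
-4454/1054 + I(60, s)/2862 = -4454/1054 + (7 + 102 + 60)/2862 = -4454*1/1054 + 169*(1/2862) = -131/31 + 169/2862 = -369683/88722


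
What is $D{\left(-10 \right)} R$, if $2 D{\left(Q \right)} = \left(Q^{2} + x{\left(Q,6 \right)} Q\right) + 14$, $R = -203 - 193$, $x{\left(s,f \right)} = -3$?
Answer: $-28512$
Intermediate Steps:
$R = -396$ ($R = -203 - 193 = -396$)
$D{\left(Q \right)} = 7 + \frac{Q^{2}}{2} - \frac{3 Q}{2}$ ($D{\left(Q \right)} = \frac{\left(Q^{2} - 3 Q\right) + 14}{2} = \frac{14 + Q^{2} - 3 Q}{2} = 7 + \frac{Q^{2}}{2} - \frac{3 Q}{2}$)
$D{\left(-10 \right)} R = \left(7 + \frac{\left(-10\right)^{2}}{2} - -15\right) \left(-396\right) = \left(7 + \frac{1}{2} \cdot 100 + 15\right) \left(-396\right) = \left(7 + 50 + 15\right) \left(-396\right) = 72 \left(-396\right) = -28512$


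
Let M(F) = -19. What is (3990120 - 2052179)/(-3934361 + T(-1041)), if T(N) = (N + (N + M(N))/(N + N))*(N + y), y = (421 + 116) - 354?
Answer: -672465527/1055442081 ≈ -0.63714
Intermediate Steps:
y = 183 (y = 537 - 354 = 183)
T(N) = (183 + N)*(N + (-19 + N)/(2*N)) (T(N) = (N + (N - 19)/(N + N))*(N + 183) = (N + (-19 + N)/((2*N)))*(183 + N) = (N + (-19 + N)*(1/(2*N)))*(183 + N) = (N + (-19 + N)/(2*N))*(183 + N) = (183 + N)*(N + (-19 + N)/(2*N)))
(3990120 - 2052179)/(-3934361 + T(-1041)) = (3990120 - 2052179)/(-3934361 + (82 + (-1041)² - 3477/2/(-1041) + (367/2)*(-1041))) = 1937941/(-3934361 + (82 + 1083681 - 3477/2*(-1/1041) - 382047/2)) = 1937941/(-3934361 + (82 + 1083681 + 1159/694 - 382047/2)) = 1937941/(-3934361 + 309781186/347) = 1937941/(-1055442081/347) = 1937941*(-347/1055442081) = -672465527/1055442081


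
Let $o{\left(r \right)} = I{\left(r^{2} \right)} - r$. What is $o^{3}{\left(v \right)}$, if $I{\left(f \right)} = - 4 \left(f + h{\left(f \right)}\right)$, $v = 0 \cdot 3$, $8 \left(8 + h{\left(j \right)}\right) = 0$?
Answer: $32768$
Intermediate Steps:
$h{\left(j \right)} = -8$ ($h{\left(j \right)} = -8 + \frac{1}{8} \cdot 0 = -8 + 0 = -8$)
$v = 0$
$I{\left(f \right)} = 32 - 4 f$ ($I{\left(f \right)} = - 4 \left(f - 8\right) = - 4 \left(-8 + f\right) = 32 - 4 f$)
$o{\left(r \right)} = 32 - r - 4 r^{2}$ ($o{\left(r \right)} = \left(32 - 4 r^{2}\right) - r = 32 - r - 4 r^{2}$)
$o^{3}{\left(v \right)} = \left(32 - 0 - 4 \cdot 0^{2}\right)^{3} = \left(32 + 0 - 0\right)^{3} = \left(32 + 0 + 0\right)^{3} = 32^{3} = 32768$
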